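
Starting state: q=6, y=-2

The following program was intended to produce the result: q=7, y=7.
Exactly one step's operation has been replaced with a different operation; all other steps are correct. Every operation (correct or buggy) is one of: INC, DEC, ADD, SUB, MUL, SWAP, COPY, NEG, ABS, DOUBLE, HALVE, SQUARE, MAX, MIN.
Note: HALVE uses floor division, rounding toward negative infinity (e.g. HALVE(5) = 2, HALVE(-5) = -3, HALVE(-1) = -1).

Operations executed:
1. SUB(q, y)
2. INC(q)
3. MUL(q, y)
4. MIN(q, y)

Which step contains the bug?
Step 3

Trace with buggy code:
Initial: q=6, y=-2
After step 1: q=8, y=-2
After step 2: q=9, y=-2
After step 3: q=-18, y=-2
After step 4: q=-18, y=-2
Actual final q=-18, y=-2 ≠ expected q=7, y=7.
Step 3 is the only position where a single-operation replacement can produce the expected result.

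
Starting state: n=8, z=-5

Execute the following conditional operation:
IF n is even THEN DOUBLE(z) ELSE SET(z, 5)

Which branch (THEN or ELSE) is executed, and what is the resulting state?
Branch: THEN, Final state: n=8, z=-10

Evaluating condition: n is even
Condition is True, so THEN branch executes
After DOUBLE(z): n=8, z=-10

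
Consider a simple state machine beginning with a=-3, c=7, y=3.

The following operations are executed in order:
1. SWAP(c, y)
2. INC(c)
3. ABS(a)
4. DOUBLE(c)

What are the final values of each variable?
{a: 3, c: 8, y: 7}

Step-by-step execution:
Initial: a=-3, c=7, y=3
After step 1 (SWAP(c, y)): a=-3, c=3, y=7
After step 2 (INC(c)): a=-3, c=4, y=7
After step 3 (ABS(a)): a=3, c=4, y=7
After step 4 (DOUBLE(c)): a=3, c=8, y=7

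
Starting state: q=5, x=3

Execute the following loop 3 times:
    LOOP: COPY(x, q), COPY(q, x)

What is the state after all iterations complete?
q=5, x=5

Iteration trace:
Start: q=5, x=3
After iteration 1: q=5, x=5
After iteration 2: q=5, x=5
After iteration 3: q=5, x=5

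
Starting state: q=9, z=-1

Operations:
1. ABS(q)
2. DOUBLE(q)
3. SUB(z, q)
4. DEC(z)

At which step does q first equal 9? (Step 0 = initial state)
Step 0

Tracing q:
Initial: q = 9 ← first occurrence
After step 1: q = 9
After step 2: q = 18
After step 3: q = 18
After step 4: q = 18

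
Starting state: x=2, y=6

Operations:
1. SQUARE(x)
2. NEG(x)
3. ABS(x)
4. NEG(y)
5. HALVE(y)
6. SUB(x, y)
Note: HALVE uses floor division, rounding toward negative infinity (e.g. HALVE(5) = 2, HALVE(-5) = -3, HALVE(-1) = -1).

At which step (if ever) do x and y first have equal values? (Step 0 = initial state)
Never

x and y never become equal during execution.

Comparing values at each step:
Initial: x=2, y=6
After step 1: x=4, y=6
After step 2: x=-4, y=6
After step 3: x=4, y=6
After step 4: x=4, y=-6
After step 5: x=4, y=-3
After step 6: x=7, y=-3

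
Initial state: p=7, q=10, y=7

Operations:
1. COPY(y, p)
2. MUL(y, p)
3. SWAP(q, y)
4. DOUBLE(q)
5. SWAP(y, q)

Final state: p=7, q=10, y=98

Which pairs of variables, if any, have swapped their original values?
None

Comparing initial and final values:
p: 7 → 7
y: 7 → 98
q: 10 → 10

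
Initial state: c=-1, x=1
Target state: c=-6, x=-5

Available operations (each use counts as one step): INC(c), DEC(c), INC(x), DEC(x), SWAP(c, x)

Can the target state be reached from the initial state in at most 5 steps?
No

The target state cannot be reached within 5 steps.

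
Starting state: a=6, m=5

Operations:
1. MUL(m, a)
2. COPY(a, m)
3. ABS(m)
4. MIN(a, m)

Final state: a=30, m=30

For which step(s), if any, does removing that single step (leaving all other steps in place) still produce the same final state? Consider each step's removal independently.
Step(s) 3, 4

Testing removal of each single step:
Without step 1: final = a=5, m=5 (different)
Without step 2: final = a=6, m=30 (different)
Without step 3: final = a=30, m=30 (same)
Without step 4: final = a=30, m=30 (same)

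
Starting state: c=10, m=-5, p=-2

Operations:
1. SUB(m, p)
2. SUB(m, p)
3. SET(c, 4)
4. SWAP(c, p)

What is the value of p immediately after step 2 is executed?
p = -2

Tracing p through execution:
Initial: p = -2
After step 1 (SUB(m, p)): p = -2
After step 2 (SUB(m, p)): p = -2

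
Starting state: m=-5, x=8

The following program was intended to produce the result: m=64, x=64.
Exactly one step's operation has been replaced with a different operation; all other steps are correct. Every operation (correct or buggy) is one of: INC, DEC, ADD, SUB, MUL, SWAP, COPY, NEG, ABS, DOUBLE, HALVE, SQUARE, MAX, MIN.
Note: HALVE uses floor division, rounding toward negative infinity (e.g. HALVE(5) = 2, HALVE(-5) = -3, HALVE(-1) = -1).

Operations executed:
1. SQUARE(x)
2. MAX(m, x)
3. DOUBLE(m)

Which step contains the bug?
Step 3

Trace with buggy code:
Initial: m=-5, x=8
After step 1: m=-5, x=64
After step 2: m=64, x=64
After step 3: m=128, x=64
Actual final m=128, x=64 ≠ expected m=64, x=64.
Step 3 is the only position where a single-operation replacement can produce the expected result.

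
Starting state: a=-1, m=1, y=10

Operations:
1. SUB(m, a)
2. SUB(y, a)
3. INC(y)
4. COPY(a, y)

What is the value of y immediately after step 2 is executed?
y = 11

Tracing y through execution:
Initial: y = 10
After step 1 (SUB(m, a)): y = 10
After step 2 (SUB(y, a)): y = 11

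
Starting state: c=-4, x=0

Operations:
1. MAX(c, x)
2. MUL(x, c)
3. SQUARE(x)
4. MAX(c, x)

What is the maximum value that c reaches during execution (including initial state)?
0

Values of c at each step:
Initial: c = -4
After step 1: c = 0 ← maximum
After step 2: c = 0
After step 3: c = 0
After step 4: c = 0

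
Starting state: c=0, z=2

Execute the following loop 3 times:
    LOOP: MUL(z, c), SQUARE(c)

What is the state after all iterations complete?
c=0, z=0

Iteration trace:
Start: c=0, z=2
After iteration 1: c=0, z=0
After iteration 2: c=0, z=0
After iteration 3: c=0, z=0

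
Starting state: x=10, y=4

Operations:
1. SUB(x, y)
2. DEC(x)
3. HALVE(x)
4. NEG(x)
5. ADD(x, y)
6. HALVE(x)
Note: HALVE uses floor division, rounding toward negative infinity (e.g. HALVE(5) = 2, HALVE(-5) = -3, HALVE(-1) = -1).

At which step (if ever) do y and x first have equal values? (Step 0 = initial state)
Never

y and x never become equal during execution.

Comparing values at each step:
Initial: y=4, x=10
After step 1: y=4, x=6
After step 2: y=4, x=5
After step 3: y=4, x=2
After step 4: y=4, x=-2
After step 5: y=4, x=2
After step 6: y=4, x=1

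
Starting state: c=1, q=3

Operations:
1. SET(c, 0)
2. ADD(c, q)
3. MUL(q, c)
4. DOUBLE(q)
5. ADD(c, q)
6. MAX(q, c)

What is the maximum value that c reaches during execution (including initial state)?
21

Values of c at each step:
Initial: c = 1
After step 1: c = 0
After step 2: c = 3
After step 3: c = 3
After step 4: c = 3
After step 5: c = 21 ← maximum
After step 6: c = 21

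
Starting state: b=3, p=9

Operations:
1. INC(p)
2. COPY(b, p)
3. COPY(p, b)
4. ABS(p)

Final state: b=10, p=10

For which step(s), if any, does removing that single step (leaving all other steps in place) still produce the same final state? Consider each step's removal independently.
Step(s) 3, 4

Testing removal of each single step:
Without step 1: final = b=9, p=9 (different)
Without step 2: final = b=3, p=3 (different)
Without step 3: final = b=10, p=10 (same)
Without step 4: final = b=10, p=10 (same)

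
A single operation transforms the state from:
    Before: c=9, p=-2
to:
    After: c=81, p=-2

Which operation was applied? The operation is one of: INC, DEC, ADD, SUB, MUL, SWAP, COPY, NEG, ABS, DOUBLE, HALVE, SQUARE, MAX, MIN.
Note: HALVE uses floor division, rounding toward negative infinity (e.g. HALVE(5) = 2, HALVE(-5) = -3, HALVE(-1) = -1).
SQUARE(c)

Analyzing the change:
Before: c=9, p=-2
After: c=81, p=-2
Variable c changed from 9 to 81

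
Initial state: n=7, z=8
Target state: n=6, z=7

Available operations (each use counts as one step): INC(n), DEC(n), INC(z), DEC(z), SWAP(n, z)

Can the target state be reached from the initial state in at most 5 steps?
Yes

Path (2 steps): DEC(n) → DEC(z)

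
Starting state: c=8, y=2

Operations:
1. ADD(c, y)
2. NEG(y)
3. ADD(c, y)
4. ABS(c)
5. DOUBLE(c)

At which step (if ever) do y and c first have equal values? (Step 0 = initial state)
Never

y and c never become equal during execution.

Comparing values at each step:
Initial: y=2, c=8
After step 1: y=2, c=10
After step 2: y=-2, c=10
After step 3: y=-2, c=8
After step 4: y=-2, c=8
After step 5: y=-2, c=16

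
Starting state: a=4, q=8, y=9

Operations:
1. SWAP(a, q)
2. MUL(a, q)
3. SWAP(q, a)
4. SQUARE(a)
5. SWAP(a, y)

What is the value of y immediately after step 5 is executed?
y = 16

Tracing y through execution:
Initial: y = 9
After step 1 (SWAP(a, q)): y = 9
After step 2 (MUL(a, q)): y = 9
After step 3 (SWAP(q, a)): y = 9
After step 4 (SQUARE(a)): y = 9
After step 5 (SWAP(a, y)): y = 16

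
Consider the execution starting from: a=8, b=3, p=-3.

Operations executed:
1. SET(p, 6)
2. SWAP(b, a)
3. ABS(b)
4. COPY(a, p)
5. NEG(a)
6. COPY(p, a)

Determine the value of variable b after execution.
b = 8

Tracing execution:
Step 1: SET(p, 6) → b = 3
Step 2: SWAP(b, a) → b = 8
Step 3: ABS(b) → b = 8
Step 4: COPY(a, p) → b = 8
Step 5: NEG(a) → b = 8
Step 6: COPY(p, a) → b = 8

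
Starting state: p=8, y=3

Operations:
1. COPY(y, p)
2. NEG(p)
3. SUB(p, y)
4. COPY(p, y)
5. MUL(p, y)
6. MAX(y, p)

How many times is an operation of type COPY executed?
2

Counting COPY operations:
Step 1: COPY(y, p) ← COPY
Step 4: COPY(p, y) ← COPY
Total: 2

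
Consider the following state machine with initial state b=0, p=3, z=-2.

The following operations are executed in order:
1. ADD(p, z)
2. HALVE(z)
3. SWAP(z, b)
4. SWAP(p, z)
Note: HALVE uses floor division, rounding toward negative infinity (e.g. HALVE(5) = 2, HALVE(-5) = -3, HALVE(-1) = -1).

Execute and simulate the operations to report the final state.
{b: -1, p: 0, z: 1}

Step-by-step execution:
Initial: b=0, p=3, z=-2
After step 1 (ADD(p, z)): b=0, p=1, z=-2
After step 2 (HALVE(z)): b=0, p=1, z=-1
After step 3 (SWAP(z, b)): b=-1, p=1, z=0
After step 4 (SWAP(p, z)): b=-1, p=0, z=1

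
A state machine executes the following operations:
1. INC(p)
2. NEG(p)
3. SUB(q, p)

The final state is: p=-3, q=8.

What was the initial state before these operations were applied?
p=2, q=5

Working backwards:
Final state: p=-3, q=8
Before step 3 (SUB(q, p)): p=-3, q=5
Before step 2 (NEG(p)): p=3, q=5
Before step 1 (INC(p)): p=2, q=5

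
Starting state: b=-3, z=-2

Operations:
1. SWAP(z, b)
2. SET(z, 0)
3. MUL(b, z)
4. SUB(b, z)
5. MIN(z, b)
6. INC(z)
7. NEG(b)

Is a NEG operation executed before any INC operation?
No

First NEG: step 7
First INC: step 6
Since 7 > 6, INC comes first.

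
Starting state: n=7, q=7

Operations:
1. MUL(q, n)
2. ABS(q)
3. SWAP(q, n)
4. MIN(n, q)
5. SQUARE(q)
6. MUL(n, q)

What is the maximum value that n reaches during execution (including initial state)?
343

Values of n at each step:
Initial: n = 7
After step 1: n = 7
After step 2: n = 7
After step 3: n = 49
After step 4: n = 7
After step 5: n = 7
After step 6: n = 343 ← maximum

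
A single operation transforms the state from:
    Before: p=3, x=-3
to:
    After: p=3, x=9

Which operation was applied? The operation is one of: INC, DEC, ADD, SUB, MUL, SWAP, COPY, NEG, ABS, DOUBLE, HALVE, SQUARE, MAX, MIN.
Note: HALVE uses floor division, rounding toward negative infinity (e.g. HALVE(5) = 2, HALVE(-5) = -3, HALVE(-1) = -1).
SQUARE(x)

Analyzing the change:
Before: p=3, x=-3
After: p=3, x=9
Variable x changed from -3 to 9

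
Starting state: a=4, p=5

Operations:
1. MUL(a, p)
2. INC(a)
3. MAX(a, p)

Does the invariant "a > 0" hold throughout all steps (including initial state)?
Yes

The invariant holds at every step.

State at each step:
Initial: a=4, p=5
After step 1: a=20, p=5
After step 2: a=21, p=5
After step 3: a=21, p=5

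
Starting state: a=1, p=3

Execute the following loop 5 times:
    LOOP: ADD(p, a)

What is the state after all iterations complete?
a=1, p=8

Iteration trace:
Start: a=1, p=3
After iteration 1: a=1, p=4
After iteration 2: a=1, p=5
After iteration 3: a=1, p=6
After iteration 4: a=1, p=7
After iteration 5: a=1, p=8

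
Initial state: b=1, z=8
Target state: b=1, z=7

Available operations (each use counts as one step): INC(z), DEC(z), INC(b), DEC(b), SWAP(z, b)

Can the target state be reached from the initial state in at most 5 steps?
Yes

Path (1 step): DEC(z)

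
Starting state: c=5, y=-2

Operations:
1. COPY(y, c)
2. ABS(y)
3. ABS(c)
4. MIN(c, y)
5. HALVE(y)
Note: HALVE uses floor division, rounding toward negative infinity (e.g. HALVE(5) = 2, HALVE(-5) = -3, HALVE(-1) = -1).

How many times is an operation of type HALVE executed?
1

Counting HALVE operations:
Step 5: HALVE(y) ← HALVE
Total: 1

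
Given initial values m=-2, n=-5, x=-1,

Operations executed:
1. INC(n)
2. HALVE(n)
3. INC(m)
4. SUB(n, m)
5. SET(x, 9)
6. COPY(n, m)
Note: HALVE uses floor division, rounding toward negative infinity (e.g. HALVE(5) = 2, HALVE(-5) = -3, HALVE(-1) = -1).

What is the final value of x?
x = 9

Tracing execution:
Step 1: INC(n) → x = -1
Step 2: HALVE(n) → x = -1
Step 3: INC(m) → x = -1
Step 4: SUB(n, m) → x = -1
Step 5: SET(x, 9) → x = 9
Step 6: COPY(n, m) → x = 9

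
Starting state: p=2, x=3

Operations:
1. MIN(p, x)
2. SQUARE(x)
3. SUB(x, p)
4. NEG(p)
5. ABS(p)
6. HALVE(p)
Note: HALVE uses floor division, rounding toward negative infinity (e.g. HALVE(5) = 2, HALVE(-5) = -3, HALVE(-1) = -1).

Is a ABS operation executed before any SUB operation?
No

First ABS: step 5
First SUB: step 3
Since 5 > 3, SUB comes first.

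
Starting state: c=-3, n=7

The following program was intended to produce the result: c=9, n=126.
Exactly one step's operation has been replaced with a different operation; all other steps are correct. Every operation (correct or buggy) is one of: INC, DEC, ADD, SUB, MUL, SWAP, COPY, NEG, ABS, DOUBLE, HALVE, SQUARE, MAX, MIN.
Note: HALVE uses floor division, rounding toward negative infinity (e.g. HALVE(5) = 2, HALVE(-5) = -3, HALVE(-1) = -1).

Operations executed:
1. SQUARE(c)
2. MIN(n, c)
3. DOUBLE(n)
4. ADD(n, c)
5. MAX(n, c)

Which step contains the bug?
Step 4

Trace with buggy code:
Initial: c=-3, n=7
After step 1: c=9, n=7
After step 2: c=9, n=7
After step 3: c=9, n=14
After step 4: c=9, n=23
After step 5: c=9, n=23
Actual final c=9, n=23 ≠ expected c=9, n=126.
Step 4 is the only position where a single-operation replacement can produce the expected result.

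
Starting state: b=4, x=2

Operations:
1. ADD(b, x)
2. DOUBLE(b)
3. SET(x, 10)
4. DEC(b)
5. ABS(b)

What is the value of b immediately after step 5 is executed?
b = 11

Tracing b through execution:
Initial: b = 4
After step 1 (ADD(b, x)): b = 6
After step 2 (DOUBLE(b)): b = 12
After step 3 (SET(x, 10)): b = 12
After step 4 (DEC(b)): b = 11
After step 5 (ABS(b)): b = 11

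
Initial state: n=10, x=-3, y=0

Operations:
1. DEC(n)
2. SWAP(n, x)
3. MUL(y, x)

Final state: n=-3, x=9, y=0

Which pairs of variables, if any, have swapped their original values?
None

Comparing initial and final values:
n: 10 → -3
x: -3 → 9
y: 0 → 0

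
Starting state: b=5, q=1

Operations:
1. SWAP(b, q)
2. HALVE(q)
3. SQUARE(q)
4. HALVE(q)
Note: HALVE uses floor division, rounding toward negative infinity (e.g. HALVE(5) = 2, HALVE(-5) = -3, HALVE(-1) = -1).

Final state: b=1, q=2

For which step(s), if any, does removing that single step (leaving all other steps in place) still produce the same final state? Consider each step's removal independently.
None - removing any single step changes the final result

Testing removal of each single step:
Without step 1: final = b=5, q=0 (different)
Without step 2: final = b=1, q=12 (different)
Without step 3: final = b=1, q=1 (different)
Without step 4: final = b=1, q=4 (different)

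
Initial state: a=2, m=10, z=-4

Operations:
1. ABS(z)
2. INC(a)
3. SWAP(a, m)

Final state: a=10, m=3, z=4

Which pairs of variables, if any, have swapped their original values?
None

Comparing initial and final values:
z: -4 → 4
m: 10 → 3
a: 2 → 10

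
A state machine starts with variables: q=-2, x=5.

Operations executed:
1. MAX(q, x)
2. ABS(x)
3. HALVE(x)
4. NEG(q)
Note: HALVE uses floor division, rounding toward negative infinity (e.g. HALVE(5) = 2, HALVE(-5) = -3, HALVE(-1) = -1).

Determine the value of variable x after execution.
x = 2

Tracing execution:
Step 1: MAX(q, x) → x = 5
Step 2: ABS(x) → x = 5
Step 3: HALVE(x) → x = 2
Step 4: NEG(q) → x = 2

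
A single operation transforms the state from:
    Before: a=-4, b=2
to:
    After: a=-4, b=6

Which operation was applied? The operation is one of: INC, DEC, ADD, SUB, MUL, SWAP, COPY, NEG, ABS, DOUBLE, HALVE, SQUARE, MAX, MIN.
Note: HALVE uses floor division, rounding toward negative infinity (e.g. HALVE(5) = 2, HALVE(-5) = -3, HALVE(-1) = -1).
SUB(b, a)

Analyzing the change:
Before: a=-4, b=2
After: a=-4, b=6
Variable b changed from 2 to 6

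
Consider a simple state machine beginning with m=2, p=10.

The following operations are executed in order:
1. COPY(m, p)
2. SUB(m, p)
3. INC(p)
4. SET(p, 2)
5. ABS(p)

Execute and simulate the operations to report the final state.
{m: 0, p: 2}

Step-by-step execution:
Initial: m=2, p=10
After step 1 (COPY(m, p)): m=10, p=10
After step 2 (SUB(m, p)): m=0, p=10
After step 3 (INC(p)): m=0, p=11
After step 4 (SET(p, 2)): m=0, p=2
After step 5 (ABS(p)): m=0, p=2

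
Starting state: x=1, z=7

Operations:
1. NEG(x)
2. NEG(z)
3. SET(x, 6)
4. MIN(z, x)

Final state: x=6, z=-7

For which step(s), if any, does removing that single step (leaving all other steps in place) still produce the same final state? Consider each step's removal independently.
Step(s) 1, 4

Testing removal of each single step:
Without step 1: final = x=6, z=-7 (same)
Without step 2: final = x=6, z=6 (different)
Without step 3: final = x=-1, z=-7 (different)
Without step 4: final = x=6, z=-7 (same)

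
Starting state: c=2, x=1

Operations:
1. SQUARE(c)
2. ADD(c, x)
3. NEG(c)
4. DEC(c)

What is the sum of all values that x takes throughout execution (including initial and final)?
5

Values of x at each step:
Initial: x = 1
After step 1: x = 1
After step 2: x = 1
After step 3: x = 1
After step 4: x = 1
Sum = 1 + 1 + 1 + 1 + 1 = 5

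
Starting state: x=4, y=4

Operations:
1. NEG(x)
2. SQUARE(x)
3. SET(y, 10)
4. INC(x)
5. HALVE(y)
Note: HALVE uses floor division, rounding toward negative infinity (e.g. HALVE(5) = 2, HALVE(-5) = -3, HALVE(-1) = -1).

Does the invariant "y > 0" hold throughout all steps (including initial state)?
Yes

The invariant holds at every step.

State at each step:
Initial: x=4, y=4
After step 1: x=-4, y=4
After step 2: x=16, y=4
After step 3: x=16, y=10
After step 4: x=17, y=10
After step 5: x=17, y=5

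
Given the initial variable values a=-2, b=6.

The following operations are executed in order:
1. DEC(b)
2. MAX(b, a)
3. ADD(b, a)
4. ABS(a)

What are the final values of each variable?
{a: 2, b: 3}

Step-by-step execution:
Initial: a=-2, b=6
After step 1 (DEC(b)): a=-2, b=5
After step 2 (MAX(b, a)): a=-2, b=5
After step 3 (ADD(b, a)): a=-2, b=3
After step 4 (ABS(a)): a=2, b=3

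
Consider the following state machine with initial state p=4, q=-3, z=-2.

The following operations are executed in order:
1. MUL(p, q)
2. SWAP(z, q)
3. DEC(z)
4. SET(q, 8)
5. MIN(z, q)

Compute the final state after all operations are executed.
{p: -12, q: 8, z: -4}

Step-by-step execution:
Initial: p=4, q=-3, z=-2
After step 1 (MUL(p, q)): p=-12, q=-3, z=-2
After step 2 (SWAP(z, q)): p=-12, q=-2, z=-3
After step 3 (DEC(z)): p=-12, q=-2, z=-4
After step 4 (SET(q, 8)): p=-12, q=8, z=-4
After step 5 (MIN(z, q)): p=-12, q=8, z=-4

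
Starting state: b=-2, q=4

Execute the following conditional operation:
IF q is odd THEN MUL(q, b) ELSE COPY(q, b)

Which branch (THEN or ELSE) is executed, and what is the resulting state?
Branch: ELSE, Final state: b=-2, q=-2

Evaluating condition: q is odd
Condition is False, so ELSE branch executes
After COPY(q, b): b=-2, q=-2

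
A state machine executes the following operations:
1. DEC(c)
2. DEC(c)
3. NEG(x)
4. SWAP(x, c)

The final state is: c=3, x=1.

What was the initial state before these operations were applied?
c=3, x=-3

Working backwards:
Final state: c=3, x=1
Before step 4 (SWAP(x, c)): c=1, x=3
Before step 3 (NEG(x)): c=1, x=-3
Before step 2 (DEC(c)): c=2, x=-3
Before step 1 (DEC(c)): c=3, x=-3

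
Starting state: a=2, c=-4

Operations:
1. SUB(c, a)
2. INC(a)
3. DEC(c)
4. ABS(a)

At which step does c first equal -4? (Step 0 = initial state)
Step 0

Tracing c:
Initial: c = -4 ← first occurrence
After step 1: c = -6
After step 2: c = -6
After step 3: c = -7
After step 4: c = -7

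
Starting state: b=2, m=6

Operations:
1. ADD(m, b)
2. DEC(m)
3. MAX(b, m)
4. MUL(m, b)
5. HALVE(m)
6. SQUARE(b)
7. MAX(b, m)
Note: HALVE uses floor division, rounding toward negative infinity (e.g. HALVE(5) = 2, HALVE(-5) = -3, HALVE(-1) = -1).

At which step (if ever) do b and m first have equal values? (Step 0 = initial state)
Step 3

b and m first become equal after step 3.

Comparing values at each step:
Initial: b=2, m=6
After step 1: b=2, m=8
After step 2: b=2, m=7
After step 3: b=7, m=7 ← equal!
After step 4: b=7, m=49
After step 5: b=7, m=24
After step 6: b=49, m=24
After step 7: b=49, m=24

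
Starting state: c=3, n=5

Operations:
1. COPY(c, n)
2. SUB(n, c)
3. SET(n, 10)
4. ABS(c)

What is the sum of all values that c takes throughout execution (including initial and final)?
23

Values of c at each step:
Initial: c = 3
After step 1: c = 5
After step 2: c = 5
After step 3: c = 5
After step 4: c = 5
Sum = 3 + 5 + 5 + 5 + 5 = 23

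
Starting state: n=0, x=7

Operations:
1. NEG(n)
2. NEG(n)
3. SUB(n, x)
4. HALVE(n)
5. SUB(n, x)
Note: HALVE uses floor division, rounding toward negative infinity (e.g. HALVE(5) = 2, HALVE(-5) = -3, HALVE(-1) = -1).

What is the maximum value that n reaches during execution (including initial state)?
0

Values of n at each step:
Initial: n = 0 ← maximum
After step 1: n = 0
After step 2: n = 0
After step 3: n = -7
After step 4: n = -4
After step 5: n = -11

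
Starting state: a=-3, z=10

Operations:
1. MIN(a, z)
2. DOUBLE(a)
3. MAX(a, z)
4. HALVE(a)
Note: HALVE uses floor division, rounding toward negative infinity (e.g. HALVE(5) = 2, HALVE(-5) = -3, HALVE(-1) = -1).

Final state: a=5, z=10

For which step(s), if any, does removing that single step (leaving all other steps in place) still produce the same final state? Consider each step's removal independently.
Step(s) 1, 2

Testing removal of each single step:
Without step 1: final = a=5, z=10 (same)
Without step 2: final = a=5, z=10 (same)
Without step 3: final = a=-3, z=10 (different)
Without step 4: final = a=10, z=10 (different)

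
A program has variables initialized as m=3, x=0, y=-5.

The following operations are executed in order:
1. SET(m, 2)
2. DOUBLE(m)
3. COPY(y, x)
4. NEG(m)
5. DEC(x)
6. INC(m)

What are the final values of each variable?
{m: -3, x: -1, y: 0}

Step-by-step execution:
Initial: m=3, x=0, y=-5
After step 1 (SET(m, 2)): m=2, x=0, y=-5
After step 2 (DOUBLE(m)): m=4, x=0, y=-5
After step 3 (COPY(y, x)): m=4, x=0, y=0
After step 4 (NEG(m)): m=-4, x=0, y=0
After step 5 (DEC(x)): m=-4, x=-1, y=0
After step 6 (INC(m)): m=-3, x=-1, y=0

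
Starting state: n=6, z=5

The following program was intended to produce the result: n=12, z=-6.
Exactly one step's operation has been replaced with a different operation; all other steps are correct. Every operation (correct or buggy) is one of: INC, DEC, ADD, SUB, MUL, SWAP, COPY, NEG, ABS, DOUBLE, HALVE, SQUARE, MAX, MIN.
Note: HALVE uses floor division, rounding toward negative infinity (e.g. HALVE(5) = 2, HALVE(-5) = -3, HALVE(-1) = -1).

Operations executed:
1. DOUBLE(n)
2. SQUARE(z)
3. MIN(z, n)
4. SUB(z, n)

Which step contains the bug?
Step 2

Trace with buggy code:
Initial: n=6, z=5
After step 1: n=12, z=5
After step 2: n=12, z=25
After step 3: n=12, z=12
After step 4: n=12, z=0
Actual final n=12, z=0 ≠ expected n=12, z=-6.
Step 2 is the only position where a single-operation replacement can produce the expected result.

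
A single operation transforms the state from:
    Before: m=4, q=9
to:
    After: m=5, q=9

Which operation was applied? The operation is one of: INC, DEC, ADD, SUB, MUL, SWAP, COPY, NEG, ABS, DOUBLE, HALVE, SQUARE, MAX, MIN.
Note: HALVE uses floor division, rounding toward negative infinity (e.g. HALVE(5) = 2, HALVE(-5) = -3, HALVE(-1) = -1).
INC(m)

Analyzing the change:
Before: m=4, q=9
After: m=5, q=9
Variable m changed from 4 to 5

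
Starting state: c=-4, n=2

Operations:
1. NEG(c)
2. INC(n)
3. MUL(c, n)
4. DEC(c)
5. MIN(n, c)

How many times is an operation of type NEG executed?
1

Counting NEG operations:
Step 1: NEG(c) ← NEG
Total: 1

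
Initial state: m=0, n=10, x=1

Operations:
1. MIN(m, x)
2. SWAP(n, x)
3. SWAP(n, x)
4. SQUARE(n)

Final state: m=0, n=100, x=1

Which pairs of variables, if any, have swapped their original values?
None

Comparing initial and final values:
m: 0 → 0
n: 10 → 100
x: 1 → 1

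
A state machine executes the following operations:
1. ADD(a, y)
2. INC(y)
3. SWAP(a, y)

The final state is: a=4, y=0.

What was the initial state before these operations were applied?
a=-3, y=3

Working backwards:
Final state: a=4, y=0
Before step 3 (SWAP(a, y)): a=0, y=4
Before step 2 (INC(y)): a=0, y=3
Before step 1 (ADD(a, y)): a=-3, y=3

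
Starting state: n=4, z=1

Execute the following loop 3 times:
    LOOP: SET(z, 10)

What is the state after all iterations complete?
n=4, z=10

Iteration trace:
Start: n=4, z=1
After iteration 1: n=4, z=10
After iteration 2: n=4, z=10
After iteration 3: n=4, z=10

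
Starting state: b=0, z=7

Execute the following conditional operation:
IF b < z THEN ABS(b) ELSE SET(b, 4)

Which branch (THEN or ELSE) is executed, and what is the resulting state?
Branch: THEN, Final state: b=0, z=7

Evaluating condition: b < z
b = 0, z = 7
Condition is True, so THEN branch executes
After ABS(b): b=0, z=7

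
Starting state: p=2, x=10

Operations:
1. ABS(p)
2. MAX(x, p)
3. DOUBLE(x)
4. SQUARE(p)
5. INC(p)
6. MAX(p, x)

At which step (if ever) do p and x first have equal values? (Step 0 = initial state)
Step 6

p and x first become equal after step 6.

Comparing values at each step:
Initial: p=2, x=10
After step 1: p=2, x=10
After step 2: p=2, x=10
After step 3: p=2, x=20
After step 4: p=4, x=20
After step 5: p=5, x=20
After step 6: p=20, x=20 ← equal!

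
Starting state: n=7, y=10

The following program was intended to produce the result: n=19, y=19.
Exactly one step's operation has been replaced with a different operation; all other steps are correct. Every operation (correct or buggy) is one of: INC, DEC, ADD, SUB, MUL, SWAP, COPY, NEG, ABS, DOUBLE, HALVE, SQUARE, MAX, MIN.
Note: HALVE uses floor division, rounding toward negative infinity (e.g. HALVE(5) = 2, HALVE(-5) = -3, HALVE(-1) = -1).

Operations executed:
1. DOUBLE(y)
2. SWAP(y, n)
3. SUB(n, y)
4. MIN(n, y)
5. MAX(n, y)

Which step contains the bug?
Step 2

Trace with buggy code:
Initial: n=7, y=10
After step 1: n=7, y=20
After step 2: n=20, y=7
After step 3: n=13, y=7
After step 4: n=7, y=7
After step 5: n=7, y=7
Actual final n=7, y=7 ≠ expected n=19, y=19.
Step 2 is the only position where a single-operation replacement can produce the expected result.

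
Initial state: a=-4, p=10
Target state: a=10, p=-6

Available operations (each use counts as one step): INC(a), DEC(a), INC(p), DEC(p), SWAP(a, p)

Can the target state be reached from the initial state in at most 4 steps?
Yes

Path (3 steps): DEC(a) → DEC(a) → SWAP(a, p)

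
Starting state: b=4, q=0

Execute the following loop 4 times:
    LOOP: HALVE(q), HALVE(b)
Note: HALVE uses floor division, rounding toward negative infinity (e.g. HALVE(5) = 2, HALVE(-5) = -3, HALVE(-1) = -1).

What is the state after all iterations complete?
b=0, q=0

Iteration trace:
Start: b=4, q=0
After iteration 1: b=2, q=0
After iteration 2: b=1, q=0
After iteration 3: b=0, q=0
After iteration 4: b=0, q=0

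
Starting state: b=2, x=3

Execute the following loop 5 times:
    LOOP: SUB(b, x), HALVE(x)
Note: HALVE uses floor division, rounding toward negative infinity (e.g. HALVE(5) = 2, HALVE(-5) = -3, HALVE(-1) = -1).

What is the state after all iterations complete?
b=-2, x=0

Iteration trace:
Start: b=2, x=3
After iteration 1: b=-1, x=1
After iteration 2: b=-2, x=0
After iteration 3: b=-2, x=0
After iteration 4: b=-2, x=0
After iteration 5: b=-2, x=0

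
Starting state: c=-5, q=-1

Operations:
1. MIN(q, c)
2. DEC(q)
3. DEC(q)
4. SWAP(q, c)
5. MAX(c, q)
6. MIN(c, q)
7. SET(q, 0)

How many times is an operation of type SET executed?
1

Counting SET operations:
Step 7: SET(q, 0) ← SET
Total: 1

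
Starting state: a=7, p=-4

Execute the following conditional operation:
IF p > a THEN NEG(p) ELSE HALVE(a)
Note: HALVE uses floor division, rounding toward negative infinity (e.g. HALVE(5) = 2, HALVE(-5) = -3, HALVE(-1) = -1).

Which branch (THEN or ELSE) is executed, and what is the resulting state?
Branch: ELSE, Final state: a=3, p=-4

Evaluating condition: p > a
p = -4, a = 7
Condition is False, so ELSE branch executes
After HALVE(a): a=3, p=-4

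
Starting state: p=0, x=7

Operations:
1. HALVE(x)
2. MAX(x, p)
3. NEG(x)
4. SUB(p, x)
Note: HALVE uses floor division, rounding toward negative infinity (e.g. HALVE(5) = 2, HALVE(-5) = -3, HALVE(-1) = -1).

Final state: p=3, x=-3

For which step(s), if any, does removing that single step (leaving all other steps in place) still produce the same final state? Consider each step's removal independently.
Step(s) 2

Testing removal of each single step:
Without step 1: final = p=7, x=-7 (different)
Without step 2: final = p=3, x=-3 (same)
Without step 3: final = p=-3, x=3 (different)
Without step 4: final = p=0, x=-3 (different)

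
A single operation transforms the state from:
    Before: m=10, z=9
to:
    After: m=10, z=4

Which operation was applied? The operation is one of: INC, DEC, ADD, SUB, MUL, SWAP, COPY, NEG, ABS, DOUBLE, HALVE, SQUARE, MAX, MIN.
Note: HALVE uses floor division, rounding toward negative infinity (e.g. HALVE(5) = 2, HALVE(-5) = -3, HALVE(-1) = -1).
HALVE(z)

Analyzing the change:
Before: m=10, z=9
After: m=10, z=4
Variable z changed from 9 to 4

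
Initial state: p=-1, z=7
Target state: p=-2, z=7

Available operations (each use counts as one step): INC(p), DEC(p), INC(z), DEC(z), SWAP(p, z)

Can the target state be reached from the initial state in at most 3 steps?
Yes

Path (1 step): DEC(p)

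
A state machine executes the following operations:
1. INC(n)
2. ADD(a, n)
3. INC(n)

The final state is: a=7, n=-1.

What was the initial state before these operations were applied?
a=9, n=-3

Working backwards:
Final state: a=7, n=-1
Before step 3 (INC(n)): a=7, n=-2
Before step 2 (ADD(a, n)): a=9, n=-2
Before step 1 (INC(n)): a=9, n=-3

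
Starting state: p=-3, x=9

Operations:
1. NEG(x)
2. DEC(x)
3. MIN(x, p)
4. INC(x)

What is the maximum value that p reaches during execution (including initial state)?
-3

Values of p at each step:
Initial: p = -3 ← maximum
After step 1: p = -3
After step 2: p = -3
After step 3: p = -3
After step 4: p = -3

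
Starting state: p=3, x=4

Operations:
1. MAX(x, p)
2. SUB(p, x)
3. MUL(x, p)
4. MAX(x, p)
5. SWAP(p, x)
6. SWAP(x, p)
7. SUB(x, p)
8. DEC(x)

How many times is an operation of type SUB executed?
2

Counting SUB operations:
Step 2: SUB(p, x) ← SUB
Step 7: SUB(x, p) ← SUB
Total: 2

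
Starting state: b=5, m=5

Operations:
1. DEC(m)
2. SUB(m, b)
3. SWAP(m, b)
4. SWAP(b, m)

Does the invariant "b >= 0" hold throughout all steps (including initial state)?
No, violated after step 3

The invariant is violated after step 3.

State at each step:
Initial: b=5, m=5
After step 1: b=5, m=4
After step 2: b=5, m=-1
After step 3: b=-1, m=5
After step 4: b=5, m=-1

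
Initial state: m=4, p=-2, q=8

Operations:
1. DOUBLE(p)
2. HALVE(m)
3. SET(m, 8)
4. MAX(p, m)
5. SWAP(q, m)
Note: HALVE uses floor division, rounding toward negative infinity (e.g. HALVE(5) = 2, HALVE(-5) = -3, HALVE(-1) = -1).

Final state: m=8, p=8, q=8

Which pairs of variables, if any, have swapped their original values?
None

Comparing initial and final values:
q: 8 → 8
p: -2 → 8
m: 4 → 8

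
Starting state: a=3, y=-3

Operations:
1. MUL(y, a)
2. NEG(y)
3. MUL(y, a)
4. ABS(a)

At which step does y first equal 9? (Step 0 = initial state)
Step 2

Tracing y:
Initial: y = -3
After step 1: y = -9
After step 2: y = 9 ← first occurrence
After step 3: y = 27
After step 4: y = 27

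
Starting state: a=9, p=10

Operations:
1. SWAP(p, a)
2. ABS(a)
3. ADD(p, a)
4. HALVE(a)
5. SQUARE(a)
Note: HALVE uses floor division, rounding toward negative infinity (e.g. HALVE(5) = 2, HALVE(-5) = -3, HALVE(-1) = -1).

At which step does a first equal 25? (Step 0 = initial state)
Step 5

Tracing a:
Initial: a = 9
After step 1: a = 10
After step 2: a = 10
After step 3: a = 10
After step 4: a = 5
After step 5: a = 25 ← first occurrence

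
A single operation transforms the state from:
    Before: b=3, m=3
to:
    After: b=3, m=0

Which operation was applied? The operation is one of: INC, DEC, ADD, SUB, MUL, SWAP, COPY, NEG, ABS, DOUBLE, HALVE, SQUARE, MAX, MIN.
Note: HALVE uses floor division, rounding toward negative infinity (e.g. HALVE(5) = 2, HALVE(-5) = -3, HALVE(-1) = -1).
SUB(m, b)

Analyzing the change:
Before: b=3, m=3
After: b=3, m=0
Variable m changed from 3 to 0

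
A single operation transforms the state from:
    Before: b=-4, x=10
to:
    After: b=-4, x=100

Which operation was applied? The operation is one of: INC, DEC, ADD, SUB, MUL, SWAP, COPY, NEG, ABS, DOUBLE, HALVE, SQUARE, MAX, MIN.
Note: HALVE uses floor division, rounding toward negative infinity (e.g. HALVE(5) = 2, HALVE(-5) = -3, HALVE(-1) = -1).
SQUARE(x)

Analyzing the change:
Before: b=-4, x=10
After: b=-4, x=100
Variable x changed from 10 to 100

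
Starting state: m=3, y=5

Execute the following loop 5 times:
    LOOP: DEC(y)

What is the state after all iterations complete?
m=3, y=0

Iteration trace:
Start: m=3, y=5
After iteration 1: m=3, y=4
After iteration 2: m=3, y=3
After iteration 3: m=3, y=2
After iteration 4: m=3, y=1
After iteration 5: m=3, y=0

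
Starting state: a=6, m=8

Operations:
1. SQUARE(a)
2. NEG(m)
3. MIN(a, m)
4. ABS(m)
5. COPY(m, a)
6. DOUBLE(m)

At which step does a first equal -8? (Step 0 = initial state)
Step 3

Tracing a:
Initial: a = 6
After step 1: a = 36
After step 2: a = 36
After step 3: a = -8 ← first occurrence
After step 4: a = -8
After step 5: a = -8
After step 6: a = -8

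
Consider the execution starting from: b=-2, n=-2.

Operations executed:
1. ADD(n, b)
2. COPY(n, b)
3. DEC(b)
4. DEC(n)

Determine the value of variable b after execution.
b = -3

Tracing execution:
Step 1: ADD(n, b) → b = -2
Step 2: COPY(n, b) → b = -2
Step 3: DEC(b) → b = -3
Step 4: DEC(n) → b = -3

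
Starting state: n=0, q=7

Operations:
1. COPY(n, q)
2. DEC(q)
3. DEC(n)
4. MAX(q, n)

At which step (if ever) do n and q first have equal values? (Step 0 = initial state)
Step 1

n and q first become equal after step 1.

Comparing values at each step:
Initial: n=0, q=7
After step 1: n=7, q=7 ← equal!
After step 2: n=7, q=6
After step 3: n=6, q=6 ← equal!
After step 4: n=6, q=6 ← equal!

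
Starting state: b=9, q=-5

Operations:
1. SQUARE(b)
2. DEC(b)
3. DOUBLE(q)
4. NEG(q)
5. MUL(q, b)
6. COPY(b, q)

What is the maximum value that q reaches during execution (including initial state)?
800

Values of q at each step:
Initial: q = -5
After step 1: q = -5
After step 2: q = -5
After step 3: q = -10
After step 4: q = 10
After step 5: q = 800 ← maximum
After step 6: q = 800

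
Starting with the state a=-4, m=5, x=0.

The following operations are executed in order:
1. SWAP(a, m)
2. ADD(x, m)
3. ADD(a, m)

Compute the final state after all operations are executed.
{a: 1, m: -4, x: -4}

Step-by-step execution:
Initial: a=-4, m=5, x=0
After step 1 (SWAP(a, m)): a=5, m=-4, x=0
After step 2 (ADD(x, m)): a=5, m=-4, x=-4
After step 3 (ADD(a, m)): a=1, m=-4, x=-4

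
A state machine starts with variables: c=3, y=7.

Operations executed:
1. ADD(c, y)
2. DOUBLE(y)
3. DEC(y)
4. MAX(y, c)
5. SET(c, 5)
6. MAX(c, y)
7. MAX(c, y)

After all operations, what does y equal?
y = 13

Tracing execution:
Step 1: ADD(c, y) → y = 7
Step 2: DOUBLE(y) → y = 14
Step 3: DEC(y) → y = 13
Step 4: MAX(y, c) → y = 13
Step 5: SET(c, 5) → y = 13
Step 6: MAX(c, y) → y = 13
Step 7: MAX(c, y) → y = 13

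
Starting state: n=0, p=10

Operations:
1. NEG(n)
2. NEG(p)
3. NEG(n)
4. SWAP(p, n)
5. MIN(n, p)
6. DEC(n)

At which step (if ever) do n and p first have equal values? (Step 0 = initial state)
Never

n and p never become equal during execution.

Comparing values at each step:
Initial: n=0, p=10
After step 1: n=0, p=10
After step 2: n=0, p=-10
After step 3: n=0, p=-10
After step 4: n=-10, p=0
After step 5: n=-10, p=0
After step 6: n=-11, p=0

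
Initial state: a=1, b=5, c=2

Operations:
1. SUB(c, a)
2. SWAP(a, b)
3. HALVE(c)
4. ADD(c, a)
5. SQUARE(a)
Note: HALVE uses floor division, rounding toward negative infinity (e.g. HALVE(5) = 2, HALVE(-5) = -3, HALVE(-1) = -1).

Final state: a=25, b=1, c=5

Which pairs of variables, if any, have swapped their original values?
None

Comparing initial and final values:
c: 2 → 5
b: 5 → 1
a: 1 → 25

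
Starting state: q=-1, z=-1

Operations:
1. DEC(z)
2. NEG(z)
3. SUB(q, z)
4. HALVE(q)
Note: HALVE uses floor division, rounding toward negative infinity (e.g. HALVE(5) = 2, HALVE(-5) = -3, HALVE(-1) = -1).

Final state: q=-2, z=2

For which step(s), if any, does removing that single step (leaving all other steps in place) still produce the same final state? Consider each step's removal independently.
None - removing any single step changes the final result

Testing removal of each single step:
Without step 1: final = q=-1, z=1 (different)
Without step 2: final = q=0, z=-2 (different)
Without step 3: final = q=-1, z=2 (different)
Without step 4: final = q=-3, z=2 (different)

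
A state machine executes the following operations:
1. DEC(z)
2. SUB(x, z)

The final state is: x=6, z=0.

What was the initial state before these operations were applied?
x=6, z=1

Working backwards:
Final state: x=6, z=0
Before step 2 (SUB(x, z)): x=6, z=0
Before step 1 (DEC(z)): x=6, z=1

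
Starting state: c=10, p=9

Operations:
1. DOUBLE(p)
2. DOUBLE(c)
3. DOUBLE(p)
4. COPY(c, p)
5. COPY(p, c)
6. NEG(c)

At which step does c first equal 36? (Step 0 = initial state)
Step 4

Tracing c:
Initial: c = 10
After step 1: c = 10
After step 2: c = 20
After step 3: c = 20
After step 4: c = 36 ← first occurrence
After step 5: c = 36
After step 6: c = -36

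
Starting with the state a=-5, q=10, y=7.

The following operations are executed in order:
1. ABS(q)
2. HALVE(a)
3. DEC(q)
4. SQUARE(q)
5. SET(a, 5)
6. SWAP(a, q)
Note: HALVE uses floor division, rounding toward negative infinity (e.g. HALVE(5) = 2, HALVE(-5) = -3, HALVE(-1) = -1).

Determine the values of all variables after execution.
{a: 81, q: 5, y: 7}

Step-by-step execution:
Initial: a=-5, q=10, y=7
After step 1 (ABS(q)): a=-5, q=10, y=7
After step 2 (HALVE(a)): a=-3, q=10, y=7
After step 3 (DEC(q)): a=-3, q=9, y=7
After step 4 (SQUARE(q)): a=-3, q=81, y=7
After step 5 (SET(a, 5)): a=5, q=81, y=7
After step 6 (SWAP(a, q)): a=81, q=5, y=7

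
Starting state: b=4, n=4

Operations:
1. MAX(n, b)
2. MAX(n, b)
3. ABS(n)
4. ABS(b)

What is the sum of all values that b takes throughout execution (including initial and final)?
20

Values of b at each step:
Initial: b = 4
After step 1: b = 4
After step 2: b = 4
After step 3: b = 4
After step 4: b = 4
Sum = 4 + 4 + 4 + 4 + 4 = 20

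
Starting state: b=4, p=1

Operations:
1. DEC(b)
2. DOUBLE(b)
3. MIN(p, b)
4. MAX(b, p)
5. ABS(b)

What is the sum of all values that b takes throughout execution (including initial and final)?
31

Values of b at each step:
Initial: b = 4
After step 1: b = 3
After step 2: b = 6
After step 3: b = 6
After step 4: b = 6
After step 5: b = 6
Sum = 4 + 3 + 6 + 6 + 6 + 6 = 31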